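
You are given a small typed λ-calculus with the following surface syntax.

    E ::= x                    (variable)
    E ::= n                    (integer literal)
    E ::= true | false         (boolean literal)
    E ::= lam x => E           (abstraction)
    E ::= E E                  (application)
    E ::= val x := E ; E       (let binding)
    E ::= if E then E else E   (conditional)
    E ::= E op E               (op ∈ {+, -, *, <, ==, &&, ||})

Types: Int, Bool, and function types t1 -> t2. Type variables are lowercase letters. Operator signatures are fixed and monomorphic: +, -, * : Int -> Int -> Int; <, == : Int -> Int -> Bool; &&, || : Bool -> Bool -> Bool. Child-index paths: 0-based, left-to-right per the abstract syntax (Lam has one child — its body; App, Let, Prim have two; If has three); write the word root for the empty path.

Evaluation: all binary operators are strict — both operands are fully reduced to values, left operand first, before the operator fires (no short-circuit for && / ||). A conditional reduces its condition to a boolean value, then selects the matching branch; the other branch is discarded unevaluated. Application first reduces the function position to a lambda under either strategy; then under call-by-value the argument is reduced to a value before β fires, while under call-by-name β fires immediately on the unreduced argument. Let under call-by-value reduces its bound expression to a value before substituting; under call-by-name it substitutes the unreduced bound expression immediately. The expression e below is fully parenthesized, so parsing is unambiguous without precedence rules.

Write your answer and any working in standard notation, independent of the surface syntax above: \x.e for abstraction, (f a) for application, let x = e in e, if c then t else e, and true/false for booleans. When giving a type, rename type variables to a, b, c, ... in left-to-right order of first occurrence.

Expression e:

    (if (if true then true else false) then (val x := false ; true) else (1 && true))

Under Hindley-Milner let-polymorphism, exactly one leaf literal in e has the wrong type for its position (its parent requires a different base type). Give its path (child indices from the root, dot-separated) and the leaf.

Answer: 2.0 : 1

Working:
  unify Bool ~ Bool
  unify Bool ~ Bool
  unify Bool ~ Bool
let x : Bool
  unify Int ~ Bool
  FAIL: mismatch Int ~ Bool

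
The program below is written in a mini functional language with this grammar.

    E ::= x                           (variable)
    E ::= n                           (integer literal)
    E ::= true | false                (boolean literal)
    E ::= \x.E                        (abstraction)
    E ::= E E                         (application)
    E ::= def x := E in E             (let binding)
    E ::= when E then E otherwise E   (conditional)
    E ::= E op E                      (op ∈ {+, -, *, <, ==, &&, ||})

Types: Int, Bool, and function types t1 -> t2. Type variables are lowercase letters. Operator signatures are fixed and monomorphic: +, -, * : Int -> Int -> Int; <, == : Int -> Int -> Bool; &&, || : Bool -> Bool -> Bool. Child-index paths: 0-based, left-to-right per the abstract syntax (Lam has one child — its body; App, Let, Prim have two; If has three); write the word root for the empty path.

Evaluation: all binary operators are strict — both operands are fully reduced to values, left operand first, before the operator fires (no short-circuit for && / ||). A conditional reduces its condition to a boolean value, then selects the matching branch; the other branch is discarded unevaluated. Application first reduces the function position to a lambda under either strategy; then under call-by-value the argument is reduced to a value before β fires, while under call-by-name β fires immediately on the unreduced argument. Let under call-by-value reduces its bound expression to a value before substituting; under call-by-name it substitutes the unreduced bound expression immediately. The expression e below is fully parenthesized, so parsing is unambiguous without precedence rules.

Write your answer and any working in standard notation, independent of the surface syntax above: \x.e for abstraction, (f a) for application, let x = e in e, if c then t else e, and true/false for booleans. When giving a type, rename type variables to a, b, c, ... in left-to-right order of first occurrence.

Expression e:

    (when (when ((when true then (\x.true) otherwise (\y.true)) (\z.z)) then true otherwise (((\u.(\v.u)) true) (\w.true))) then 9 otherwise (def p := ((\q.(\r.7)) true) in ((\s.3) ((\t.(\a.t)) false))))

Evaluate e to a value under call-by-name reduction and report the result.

Answer: 9

Trace:
step 0: (if (if ((if true then (\x.true) else (\y.true)) (\z.z)) then true else (((\u.(\v.u)) true) (\w.true))) then 9 else (let p = ((\q.(\r.7)) true) in ((\s.3) ((\t.(\a.t)) false))))
step 1: [if@0.0.0] (if (if ((\x.true) (\z.z)) then true else (((\u.(\v.u)) true) (\w.true))) then 9 else (let p = ((\q.(\r.7)) true) in ((\s.3) ((\t.(\a.t)) false))))
step 2: [beta@0.0] (if (if true then true else (((\u.(\v.u)) true) (\w.true))) then 9 else (let p = ((\q.(\r.7)) true) in ((\s.3) ((\t.(\a.t)) false))))
step 3: [if@0] (if true then 9 else (let p = ((\q.(\r.7)) true) in ((\s.3) ((\t.(\a.t)) false))))
step 4: [if@root] 9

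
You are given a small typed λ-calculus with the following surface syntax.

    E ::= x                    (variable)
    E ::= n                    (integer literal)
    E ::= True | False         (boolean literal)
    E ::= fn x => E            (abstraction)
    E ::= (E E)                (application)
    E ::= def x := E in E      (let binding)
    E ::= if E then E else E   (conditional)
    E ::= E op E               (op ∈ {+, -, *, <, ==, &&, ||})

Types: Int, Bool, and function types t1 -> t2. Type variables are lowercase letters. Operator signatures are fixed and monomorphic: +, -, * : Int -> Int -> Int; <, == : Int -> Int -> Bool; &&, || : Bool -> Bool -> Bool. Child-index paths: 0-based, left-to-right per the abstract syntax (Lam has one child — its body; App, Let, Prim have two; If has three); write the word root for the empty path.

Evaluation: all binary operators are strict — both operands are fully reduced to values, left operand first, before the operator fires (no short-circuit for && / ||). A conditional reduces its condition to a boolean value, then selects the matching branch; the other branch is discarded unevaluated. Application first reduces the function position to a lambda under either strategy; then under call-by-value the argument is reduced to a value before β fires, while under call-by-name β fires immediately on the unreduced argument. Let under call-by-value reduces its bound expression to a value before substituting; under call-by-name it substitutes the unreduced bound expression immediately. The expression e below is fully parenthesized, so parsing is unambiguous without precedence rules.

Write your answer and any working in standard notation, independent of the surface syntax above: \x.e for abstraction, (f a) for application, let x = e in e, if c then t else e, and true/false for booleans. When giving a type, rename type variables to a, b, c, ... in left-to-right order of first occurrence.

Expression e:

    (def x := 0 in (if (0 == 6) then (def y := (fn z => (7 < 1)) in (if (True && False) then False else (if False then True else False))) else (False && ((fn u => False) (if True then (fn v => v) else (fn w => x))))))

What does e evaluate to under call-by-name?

Answer: false

Working:
step 0: (let x = 0 in (if (0 == 6) then (let y = (\z.(7 < 1)) in (if (true && false) then false else (if false then true else false))) else (false && ((\u.false) (if true then (\v.v) else (\w.x))))))
step 1: [let@root] (if (0 == 6) then (let y = (\z.(7 < 1)) in (if (true && false) then false else (if false then true else false))) else (false && ((\u.false) (if true then (\v.v) else (\w.0)))))
step 2: [delta@0] (if false then (let y = (\z.(7 < 1)) in (if (true && false) then false else (if false then true else false))) else (false && ((\u.false) (if true then (\v.v) else (\w.0)))))
step 3: [if@root] (false && ((\u.false) (if true then (\v.v) else (\w.0))))
step 4: [beta@1] (false && false)
step 5: [delta@root] false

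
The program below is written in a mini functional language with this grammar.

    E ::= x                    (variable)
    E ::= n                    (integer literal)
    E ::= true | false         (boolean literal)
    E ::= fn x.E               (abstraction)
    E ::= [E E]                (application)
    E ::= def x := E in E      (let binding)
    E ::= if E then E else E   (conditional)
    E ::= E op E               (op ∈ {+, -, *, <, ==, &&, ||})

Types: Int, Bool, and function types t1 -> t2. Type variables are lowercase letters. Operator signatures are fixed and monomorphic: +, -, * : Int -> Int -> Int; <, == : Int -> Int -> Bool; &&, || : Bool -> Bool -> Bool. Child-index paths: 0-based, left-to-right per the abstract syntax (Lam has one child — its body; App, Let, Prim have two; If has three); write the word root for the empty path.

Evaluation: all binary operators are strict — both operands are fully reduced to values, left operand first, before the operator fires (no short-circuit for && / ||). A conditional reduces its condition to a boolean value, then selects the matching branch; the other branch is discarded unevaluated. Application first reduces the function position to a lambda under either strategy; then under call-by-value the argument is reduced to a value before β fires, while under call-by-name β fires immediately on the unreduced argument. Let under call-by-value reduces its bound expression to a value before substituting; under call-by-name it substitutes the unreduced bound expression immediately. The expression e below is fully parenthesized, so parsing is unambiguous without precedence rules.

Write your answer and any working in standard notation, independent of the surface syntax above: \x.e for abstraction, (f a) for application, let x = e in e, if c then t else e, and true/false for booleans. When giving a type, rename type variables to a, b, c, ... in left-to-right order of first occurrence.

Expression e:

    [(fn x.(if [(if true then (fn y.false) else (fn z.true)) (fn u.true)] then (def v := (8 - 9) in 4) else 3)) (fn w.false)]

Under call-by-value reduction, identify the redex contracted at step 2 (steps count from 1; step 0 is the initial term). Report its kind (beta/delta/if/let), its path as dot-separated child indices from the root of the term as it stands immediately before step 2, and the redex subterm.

Answer: if at 0.0 : (if true then (\y.false) else (\z.true))

Working:
step 0: ((\x.(if ((if true then (\y.false) else (\z.true)) (\u.true)) then (let v = (8 - 9) in 4) else 3)) (\w.false))
step 1: [beta@root] (if ((if true then (\y.false) else (\z.true)) (\u.true)) then (let v = (8 - 9) in 4) else 3)
step 2: [if@0.0] (if ((\y.false) (\u.true)) then (let v = (8 - 9) in 4) else 3)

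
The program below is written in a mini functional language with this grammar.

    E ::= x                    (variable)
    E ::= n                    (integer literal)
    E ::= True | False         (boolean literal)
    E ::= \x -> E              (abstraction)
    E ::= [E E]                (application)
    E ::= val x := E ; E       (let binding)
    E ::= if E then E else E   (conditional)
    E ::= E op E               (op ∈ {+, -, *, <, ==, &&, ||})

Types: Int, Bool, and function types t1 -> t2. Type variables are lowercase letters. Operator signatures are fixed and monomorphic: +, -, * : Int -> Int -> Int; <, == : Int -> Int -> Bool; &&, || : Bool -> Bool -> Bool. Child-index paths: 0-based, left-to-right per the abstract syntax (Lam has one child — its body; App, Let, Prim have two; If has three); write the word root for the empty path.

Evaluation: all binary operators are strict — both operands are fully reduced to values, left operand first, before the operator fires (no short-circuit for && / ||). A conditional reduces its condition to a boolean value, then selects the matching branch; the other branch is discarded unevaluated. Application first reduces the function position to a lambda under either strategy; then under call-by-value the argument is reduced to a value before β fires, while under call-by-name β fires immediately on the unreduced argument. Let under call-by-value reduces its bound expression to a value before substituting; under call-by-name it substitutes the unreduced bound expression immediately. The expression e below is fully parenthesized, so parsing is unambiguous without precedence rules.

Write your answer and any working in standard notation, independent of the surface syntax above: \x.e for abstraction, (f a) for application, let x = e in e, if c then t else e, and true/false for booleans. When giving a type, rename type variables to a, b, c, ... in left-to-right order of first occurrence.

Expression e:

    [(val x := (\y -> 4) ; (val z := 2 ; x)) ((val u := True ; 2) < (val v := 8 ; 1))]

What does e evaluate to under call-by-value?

Derivation:
step 0: ((let x = (\y.4) in (let z = 2 in x)) ((let u = true in 2) < (let v = 8 in 1)))
step 1: [let@0] ((let z = 2 in (\y.4)) ((let u = true in 2) < (let v = 8 in 1)))
step 2: [let@0] ((\y.4) ((let u = true in 2) < (let v = 8 in 1)))
step 3: [let@1.0] ((\y.4) (2 < (let v = 8 in 1)))
step 4: [let@1.1] ((\y.4) (2 < 1))
step 5: [delta@1] ((\y.4) false)
step 6: [beta@root] 4

Answer: 4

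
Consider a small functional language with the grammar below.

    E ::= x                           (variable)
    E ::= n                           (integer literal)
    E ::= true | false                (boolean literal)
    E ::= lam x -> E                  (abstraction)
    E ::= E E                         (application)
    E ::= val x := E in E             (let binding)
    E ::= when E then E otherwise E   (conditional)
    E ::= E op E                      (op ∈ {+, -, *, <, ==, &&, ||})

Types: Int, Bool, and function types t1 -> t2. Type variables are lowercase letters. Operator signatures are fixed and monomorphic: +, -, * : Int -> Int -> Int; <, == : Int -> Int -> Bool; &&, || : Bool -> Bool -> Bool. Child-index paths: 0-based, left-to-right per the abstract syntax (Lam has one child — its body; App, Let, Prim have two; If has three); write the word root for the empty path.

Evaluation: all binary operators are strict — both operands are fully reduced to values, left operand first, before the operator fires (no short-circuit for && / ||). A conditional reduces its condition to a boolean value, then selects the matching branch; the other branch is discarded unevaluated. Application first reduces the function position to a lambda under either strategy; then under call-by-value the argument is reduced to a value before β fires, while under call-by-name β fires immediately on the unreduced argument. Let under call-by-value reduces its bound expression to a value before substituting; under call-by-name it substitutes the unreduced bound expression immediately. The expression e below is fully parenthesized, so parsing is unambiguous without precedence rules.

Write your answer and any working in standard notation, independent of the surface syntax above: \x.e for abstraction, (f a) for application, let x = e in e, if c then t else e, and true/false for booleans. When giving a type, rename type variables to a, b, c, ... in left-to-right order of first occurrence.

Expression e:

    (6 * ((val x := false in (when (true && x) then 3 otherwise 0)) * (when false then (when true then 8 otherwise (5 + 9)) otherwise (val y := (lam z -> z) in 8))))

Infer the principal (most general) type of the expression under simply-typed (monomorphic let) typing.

Answer: Int

Trace:
  unify Int ~ Int
let x : Bool
  unify Bool ~ Bool
x : Bool
  unify Bool ~ Bool
  unify Bool ~ Bool
  unify Int ~ Int
  unify Int ~ Int
  unify Bool ~ Bool
  unify Bool ~ Bool
  unify Int ~ Int
  unify Int ~ Int
  unify Int ~ Int
z : a
\z._ : a -> a
let y : a -> a
  unify Int ~ Int
  unify Int ~ Int
  unify Int ~ Int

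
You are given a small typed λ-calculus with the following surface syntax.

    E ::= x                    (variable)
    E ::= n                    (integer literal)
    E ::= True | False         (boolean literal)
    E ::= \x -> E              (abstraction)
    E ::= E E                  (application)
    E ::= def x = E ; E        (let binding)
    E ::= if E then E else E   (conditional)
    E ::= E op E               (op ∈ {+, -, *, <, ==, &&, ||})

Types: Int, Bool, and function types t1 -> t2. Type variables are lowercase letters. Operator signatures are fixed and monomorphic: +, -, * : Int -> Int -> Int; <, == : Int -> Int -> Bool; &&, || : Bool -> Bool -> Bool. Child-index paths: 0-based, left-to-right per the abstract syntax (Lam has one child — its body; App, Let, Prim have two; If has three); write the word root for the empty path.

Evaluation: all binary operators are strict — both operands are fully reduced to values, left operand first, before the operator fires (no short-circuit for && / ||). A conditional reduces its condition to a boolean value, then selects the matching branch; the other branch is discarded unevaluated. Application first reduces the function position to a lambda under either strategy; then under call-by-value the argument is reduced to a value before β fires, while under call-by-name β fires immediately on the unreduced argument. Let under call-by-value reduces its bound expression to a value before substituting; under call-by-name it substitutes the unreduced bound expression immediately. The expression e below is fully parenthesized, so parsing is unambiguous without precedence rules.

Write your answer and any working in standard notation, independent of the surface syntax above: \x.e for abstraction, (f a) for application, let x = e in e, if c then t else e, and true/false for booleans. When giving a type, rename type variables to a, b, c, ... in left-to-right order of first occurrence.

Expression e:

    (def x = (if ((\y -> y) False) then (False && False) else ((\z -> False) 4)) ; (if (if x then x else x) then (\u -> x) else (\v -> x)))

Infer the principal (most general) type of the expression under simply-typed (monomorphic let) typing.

Answer: a -> Bool

Derivation:
y : a
\y._ : a -> a
  unify a -> a ~ Bool -> b
  unify a ~ Bool
  unify Bool ~ b
_ _ : Bool
  unify Bool ~ Bool
  unify Bool ~ Bool
  unify Bool ~ Bool
\z._ : c -> Bool
  unify c -> Bool ~ Int -> d
  unify c ~ Int
  unify Bool ~ d
_ _ : Bool
  unify Bool ~ Bool
let x : Bool
x : Bool
  unify Bool ~ Bool
x : Bool
x : Bool
  unify Bool ~ Bool
  unify Bool ~ Bool
x : Bool
\u._ : e -> Bool
x : Bool
\v._ : f -> Bool
  unify e -> Bool ~ f -> Bool
  unify e ~ f
  unify Bool ~ Bool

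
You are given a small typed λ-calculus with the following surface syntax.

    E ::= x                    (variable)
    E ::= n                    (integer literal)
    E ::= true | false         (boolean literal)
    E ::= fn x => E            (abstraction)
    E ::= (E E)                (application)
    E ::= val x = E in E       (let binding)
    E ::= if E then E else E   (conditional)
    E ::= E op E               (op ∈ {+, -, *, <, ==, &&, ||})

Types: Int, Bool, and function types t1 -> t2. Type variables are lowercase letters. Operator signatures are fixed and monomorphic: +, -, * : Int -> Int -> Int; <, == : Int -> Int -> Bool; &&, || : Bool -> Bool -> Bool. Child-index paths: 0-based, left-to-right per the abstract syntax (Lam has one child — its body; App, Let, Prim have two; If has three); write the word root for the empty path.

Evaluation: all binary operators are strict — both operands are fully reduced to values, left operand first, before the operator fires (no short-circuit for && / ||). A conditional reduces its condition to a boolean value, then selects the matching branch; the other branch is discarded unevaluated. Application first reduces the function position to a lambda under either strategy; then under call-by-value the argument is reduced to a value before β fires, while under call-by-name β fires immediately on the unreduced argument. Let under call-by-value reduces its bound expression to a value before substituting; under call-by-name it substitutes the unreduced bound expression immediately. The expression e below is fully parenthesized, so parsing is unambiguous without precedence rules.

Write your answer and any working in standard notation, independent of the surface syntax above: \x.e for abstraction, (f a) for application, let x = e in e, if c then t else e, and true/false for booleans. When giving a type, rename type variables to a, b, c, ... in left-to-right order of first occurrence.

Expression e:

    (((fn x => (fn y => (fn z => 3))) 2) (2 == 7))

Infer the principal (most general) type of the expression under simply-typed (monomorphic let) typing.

Answer: a -> Int

Trace:
\z._ : c -> Int
\y._ : b -> c -> Int
\x._ : a -> b -> c -> Int
  unify a -> b -> c -> Int ~ Int -> d
  unify a ~ Int
  unify b -> c -> Int ~ d
_ _ : b -> c -> Int
  unify Int ~ Int
  unify Int ~ Int
  unify b -> c -> Int ~ Bool -> e
  unify b ~ Bool
  unify c -> Int ~ e
_ _ : c -> Int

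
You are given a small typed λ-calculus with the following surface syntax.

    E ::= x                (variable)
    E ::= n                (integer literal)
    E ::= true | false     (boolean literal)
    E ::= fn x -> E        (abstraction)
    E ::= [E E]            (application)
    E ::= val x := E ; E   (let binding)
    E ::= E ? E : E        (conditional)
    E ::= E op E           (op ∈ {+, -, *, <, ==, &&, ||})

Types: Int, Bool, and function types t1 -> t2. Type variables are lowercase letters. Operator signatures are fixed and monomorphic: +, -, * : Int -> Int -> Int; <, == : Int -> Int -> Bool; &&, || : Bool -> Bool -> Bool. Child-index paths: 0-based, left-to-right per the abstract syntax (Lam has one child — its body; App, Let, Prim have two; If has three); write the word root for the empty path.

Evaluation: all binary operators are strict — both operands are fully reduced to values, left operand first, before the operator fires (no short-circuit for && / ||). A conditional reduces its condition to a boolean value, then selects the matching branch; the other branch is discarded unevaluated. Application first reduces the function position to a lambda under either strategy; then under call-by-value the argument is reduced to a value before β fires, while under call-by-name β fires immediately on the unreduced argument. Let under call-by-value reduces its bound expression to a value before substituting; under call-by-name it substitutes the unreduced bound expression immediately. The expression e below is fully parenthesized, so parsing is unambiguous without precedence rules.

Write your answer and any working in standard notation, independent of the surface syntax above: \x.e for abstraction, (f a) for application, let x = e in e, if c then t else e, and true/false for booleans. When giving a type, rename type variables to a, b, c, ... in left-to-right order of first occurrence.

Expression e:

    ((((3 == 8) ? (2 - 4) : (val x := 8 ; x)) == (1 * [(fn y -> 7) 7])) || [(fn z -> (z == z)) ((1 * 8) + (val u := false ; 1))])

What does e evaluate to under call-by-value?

Answer: true

Derivation:
step 0: (((if (3 == 8) then (2 - 4) else (let x = 8 in x)) == (1 * ((\y.7) 7))) || ((\z.(z == z)) ((1 * 8) + (let u = false in 1))))
step 1: [delta@0.0.0] (((if false then (2 - 4) else (let x = 8 in x)) == (1 * ((\y.7) 7))) || ((\z.(z == z)) ((1 * 8) + (let u = false in 1))))
step 2: [if@0.0] (((let x = 8 in x) == (1 * ((\y.7) 7))) || ((\z.(z == z)) ((1 * 8) + (let u = false in 1))))
step 3: [let@0.0] ((8 == (1 * ((\y.7) 7))) || ((\z.(z == z)) ((1 * 8) + (let u = false in 1))))
step 4: [beta@0.1.1] ((8 == (1 * 7)) || ((\z.(z == z)) ((1 * 8) + (let u = false in 1))))
step 5: [delta@0.1] ((8 == 7) || ((\z.(z == z)) ((1 * 8) + (let u = false in 1))))
step 6: [delta@0] (false || ((\z.(z == z)) ((1 * 8) + (let u = false in 1))))
step 7: [delta@1.1.0] (false || ((\z.(z == z)) (8 + (let u = false in 1))))
step 8: [let@1.1.1] (false || ((\z.(z == z)) (8 + 1)))
step 9: [delta@1.1] (false || ((\z.(z == z)) 9))
step 10: [beta@1] (false || (9 == 9))
step 11: [delta@1] (false || true)
step 12: [delta@root] true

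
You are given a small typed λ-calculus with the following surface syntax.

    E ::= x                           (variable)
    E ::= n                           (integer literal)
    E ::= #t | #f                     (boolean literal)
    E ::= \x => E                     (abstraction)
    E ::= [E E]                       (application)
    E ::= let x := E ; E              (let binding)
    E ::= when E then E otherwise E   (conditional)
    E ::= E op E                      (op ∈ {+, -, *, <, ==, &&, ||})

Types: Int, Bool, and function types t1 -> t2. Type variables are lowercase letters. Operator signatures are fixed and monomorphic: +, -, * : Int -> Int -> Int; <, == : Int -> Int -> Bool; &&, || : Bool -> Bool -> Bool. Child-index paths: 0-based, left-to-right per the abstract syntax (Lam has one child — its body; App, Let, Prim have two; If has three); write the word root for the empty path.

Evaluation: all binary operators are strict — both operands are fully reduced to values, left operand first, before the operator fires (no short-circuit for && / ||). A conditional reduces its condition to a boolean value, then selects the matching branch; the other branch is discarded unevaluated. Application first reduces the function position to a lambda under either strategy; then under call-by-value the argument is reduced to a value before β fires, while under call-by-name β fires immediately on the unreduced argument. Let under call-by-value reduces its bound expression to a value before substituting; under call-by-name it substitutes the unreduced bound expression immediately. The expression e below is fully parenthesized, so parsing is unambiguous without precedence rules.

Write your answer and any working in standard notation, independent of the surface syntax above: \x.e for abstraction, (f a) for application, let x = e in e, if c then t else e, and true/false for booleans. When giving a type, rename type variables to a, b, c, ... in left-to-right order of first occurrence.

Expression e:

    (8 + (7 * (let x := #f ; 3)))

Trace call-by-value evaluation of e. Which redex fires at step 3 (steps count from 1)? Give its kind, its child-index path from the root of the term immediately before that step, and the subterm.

Derivation:
step 0: (8 + (7 * (let x = false in 3)))
step 1: [let@1.1] (8 + (7 * 3))
step 2: [delta@1] (8 + 21)
step 3: [delta@root] 29

Answer: delta at root : (8 + 21)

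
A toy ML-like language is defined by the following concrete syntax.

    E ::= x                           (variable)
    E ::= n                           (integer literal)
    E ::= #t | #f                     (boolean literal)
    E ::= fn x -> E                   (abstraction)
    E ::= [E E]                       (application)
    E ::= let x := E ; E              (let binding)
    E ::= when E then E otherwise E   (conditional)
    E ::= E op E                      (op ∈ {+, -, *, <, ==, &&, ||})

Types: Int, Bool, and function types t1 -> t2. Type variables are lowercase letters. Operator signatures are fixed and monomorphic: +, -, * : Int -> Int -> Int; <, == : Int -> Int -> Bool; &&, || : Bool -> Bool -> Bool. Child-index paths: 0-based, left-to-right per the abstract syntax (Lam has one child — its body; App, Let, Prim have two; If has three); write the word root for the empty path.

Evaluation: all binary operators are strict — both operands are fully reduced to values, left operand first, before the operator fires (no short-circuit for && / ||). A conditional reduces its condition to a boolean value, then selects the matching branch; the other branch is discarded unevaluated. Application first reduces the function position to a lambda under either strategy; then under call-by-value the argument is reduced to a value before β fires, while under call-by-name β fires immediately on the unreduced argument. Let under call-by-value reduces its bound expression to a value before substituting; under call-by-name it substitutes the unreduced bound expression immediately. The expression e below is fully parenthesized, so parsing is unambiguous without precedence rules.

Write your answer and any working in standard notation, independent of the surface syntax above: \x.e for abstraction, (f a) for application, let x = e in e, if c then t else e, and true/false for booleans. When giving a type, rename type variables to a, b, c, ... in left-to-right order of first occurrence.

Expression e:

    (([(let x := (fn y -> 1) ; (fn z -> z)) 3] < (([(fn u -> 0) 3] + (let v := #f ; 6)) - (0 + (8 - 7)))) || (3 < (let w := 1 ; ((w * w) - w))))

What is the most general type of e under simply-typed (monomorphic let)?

Trace:
\y._ : a -> Int
let x : a -> Int
z : b
\z._ : b -> b
  unify b -> b ~ Int -> c
  unify b ~ Int
  unify Int ~ c
_ _ : Int
  unify Int ~ Int
\u._ : d -> Int
  unify d -> Int ~ Int -> e
  unify d ~ Int
  unify Int ~ e
_ _ : Int
  unify Int ~ Int
let v : Bool
  unify Int ~ Int
  unify Int ~ Int
  unify Int ~ Int
  unify Int ~ Int
  unify Int ~ Int
  unify Int ~ Int
  unify Int ~ Int
  unify Int ~ Int
  unify Bool ~ Bool
  unify Int ~ Int
let w : Int
w : Int
  unify Int ~ Int
w : Int
  unify Int ~ Int
  unify Int ~ Int
w : Int
  unify Int ~ Int
  unify Int ~ Int
  unify Bool ~ Bool

Answer: Bool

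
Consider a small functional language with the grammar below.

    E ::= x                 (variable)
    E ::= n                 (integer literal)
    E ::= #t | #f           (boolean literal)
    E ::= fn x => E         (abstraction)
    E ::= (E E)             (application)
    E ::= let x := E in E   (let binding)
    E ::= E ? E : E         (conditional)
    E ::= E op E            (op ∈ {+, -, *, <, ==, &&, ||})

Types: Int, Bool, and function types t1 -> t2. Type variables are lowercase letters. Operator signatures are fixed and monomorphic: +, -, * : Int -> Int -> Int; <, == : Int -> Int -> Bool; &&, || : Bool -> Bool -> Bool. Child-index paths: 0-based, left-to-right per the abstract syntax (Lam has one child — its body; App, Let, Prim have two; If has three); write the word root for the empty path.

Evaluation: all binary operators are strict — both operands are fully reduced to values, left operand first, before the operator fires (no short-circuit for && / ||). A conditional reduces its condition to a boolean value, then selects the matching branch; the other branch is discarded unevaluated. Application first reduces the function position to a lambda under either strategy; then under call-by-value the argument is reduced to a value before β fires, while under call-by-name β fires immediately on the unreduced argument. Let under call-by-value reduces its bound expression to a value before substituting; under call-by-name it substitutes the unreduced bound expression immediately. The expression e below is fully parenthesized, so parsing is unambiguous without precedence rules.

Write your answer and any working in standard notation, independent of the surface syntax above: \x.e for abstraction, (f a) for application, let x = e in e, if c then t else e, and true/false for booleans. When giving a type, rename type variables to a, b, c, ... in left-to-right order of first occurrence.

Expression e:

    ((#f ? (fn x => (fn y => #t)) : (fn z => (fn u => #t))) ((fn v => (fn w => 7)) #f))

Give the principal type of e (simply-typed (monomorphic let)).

Derivation:
  unify Bool ~ Bool
\y._ : b -> Bool
\x._ : a -> b -> Bool
\u._ : d -> Bool
\z._ : c -> d -> Bool
  unify a -> b -> Bool ~ c -> d -> Bool
  unify a ~ c
  unify b -> Bool ~ d -> Bool
  unify b ~ d
  unify Bool ~ Bool
\w._ : f -> Int
\v._ : e -> f -> Int
  unify e -> f -> Int ~ Bool -> g
  unify e ~ Bool
  unify f -> Int ~ g
_ _ : f -> Int
  unify c -> d -> Bool ~ (f -> Int) -> h
  unify c ~ f -> Int
  unify d -> Bool ~ h
_ _ : d -> Bool

Answer: a -> Bool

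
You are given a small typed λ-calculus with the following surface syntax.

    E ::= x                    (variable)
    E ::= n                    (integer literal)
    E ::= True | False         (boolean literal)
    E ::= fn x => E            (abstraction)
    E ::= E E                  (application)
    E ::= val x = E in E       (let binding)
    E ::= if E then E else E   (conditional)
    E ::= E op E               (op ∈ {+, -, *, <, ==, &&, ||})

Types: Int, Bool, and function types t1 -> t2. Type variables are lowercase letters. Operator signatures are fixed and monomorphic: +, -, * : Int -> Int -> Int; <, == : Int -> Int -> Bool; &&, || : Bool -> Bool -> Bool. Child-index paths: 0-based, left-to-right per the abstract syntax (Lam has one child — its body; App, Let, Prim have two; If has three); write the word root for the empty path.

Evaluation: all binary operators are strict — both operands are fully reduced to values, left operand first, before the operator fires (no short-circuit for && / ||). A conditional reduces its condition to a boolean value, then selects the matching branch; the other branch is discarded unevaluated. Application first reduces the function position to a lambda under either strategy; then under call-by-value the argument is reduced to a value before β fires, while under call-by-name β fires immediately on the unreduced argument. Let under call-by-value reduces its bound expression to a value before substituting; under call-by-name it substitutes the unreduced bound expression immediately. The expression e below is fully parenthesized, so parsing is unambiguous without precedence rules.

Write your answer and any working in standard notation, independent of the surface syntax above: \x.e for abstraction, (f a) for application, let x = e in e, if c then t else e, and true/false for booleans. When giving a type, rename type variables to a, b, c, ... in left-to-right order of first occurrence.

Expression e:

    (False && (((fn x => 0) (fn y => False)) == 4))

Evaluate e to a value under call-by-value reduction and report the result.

Answer: false

Working:
step 0: (false && (((\x.0) (\y.false)) == 4))
step 1: [beta@1.0] (false && (0 == 4))
step 2: [delta@1] (false && false)
step 3: [delta@root] false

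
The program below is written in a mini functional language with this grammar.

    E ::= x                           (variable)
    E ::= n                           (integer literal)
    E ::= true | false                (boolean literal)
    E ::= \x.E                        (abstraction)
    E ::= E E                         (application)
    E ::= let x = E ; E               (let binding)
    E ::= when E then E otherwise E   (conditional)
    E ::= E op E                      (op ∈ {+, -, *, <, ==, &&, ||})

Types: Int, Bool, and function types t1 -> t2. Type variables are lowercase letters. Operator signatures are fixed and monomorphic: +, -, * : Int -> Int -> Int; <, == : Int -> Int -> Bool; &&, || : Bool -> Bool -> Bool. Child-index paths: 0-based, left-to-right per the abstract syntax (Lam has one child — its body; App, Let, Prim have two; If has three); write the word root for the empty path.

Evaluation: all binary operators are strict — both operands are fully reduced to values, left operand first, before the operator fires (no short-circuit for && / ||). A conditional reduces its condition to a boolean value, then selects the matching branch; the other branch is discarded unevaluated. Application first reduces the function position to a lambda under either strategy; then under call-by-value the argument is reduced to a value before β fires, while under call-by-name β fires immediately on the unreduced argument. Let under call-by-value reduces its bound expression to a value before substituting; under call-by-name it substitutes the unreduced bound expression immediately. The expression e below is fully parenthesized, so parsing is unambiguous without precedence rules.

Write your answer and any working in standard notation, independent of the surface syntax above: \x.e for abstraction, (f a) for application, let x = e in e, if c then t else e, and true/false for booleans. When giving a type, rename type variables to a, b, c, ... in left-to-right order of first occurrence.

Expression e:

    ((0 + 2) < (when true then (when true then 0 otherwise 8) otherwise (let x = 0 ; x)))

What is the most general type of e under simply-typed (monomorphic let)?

Answer: Bool

Working:
  unify Int ~ Int
  unify Int ~ Int
  unify Int ~ Int
  unify Bool ~ Bool
  unify Bool ~ Bool
  unify Int ~ Int
let x : Int
x : Int
  unify Int ~ Int
  unify Int ~ Int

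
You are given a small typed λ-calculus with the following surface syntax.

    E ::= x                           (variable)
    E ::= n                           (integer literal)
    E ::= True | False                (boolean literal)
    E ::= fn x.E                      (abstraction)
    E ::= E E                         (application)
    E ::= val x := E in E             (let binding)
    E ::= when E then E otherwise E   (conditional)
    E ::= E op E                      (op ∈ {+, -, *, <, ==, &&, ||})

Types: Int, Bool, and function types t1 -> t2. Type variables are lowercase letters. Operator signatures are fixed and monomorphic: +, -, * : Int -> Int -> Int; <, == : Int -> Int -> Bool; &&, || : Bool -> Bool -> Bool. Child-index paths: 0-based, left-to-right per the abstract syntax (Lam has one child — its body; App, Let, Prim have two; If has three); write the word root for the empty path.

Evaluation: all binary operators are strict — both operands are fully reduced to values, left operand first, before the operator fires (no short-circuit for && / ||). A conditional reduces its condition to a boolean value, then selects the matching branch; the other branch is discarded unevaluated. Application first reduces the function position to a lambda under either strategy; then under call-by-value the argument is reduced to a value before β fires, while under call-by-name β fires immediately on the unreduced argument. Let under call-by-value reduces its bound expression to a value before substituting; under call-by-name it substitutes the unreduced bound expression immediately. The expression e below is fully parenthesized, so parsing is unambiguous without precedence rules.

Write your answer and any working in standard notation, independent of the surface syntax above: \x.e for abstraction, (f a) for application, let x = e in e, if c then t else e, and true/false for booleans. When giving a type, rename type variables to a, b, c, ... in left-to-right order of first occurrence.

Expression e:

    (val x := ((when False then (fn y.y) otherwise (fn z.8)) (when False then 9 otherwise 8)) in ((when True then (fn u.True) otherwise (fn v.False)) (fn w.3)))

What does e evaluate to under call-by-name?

Answer: true

Derivation:
step 0: (let x = ((if false then (\y.y) else (\z.8)) (if false then 9 else 8)) in ((if true then (\u.true) else (\v.false)) (\w.3)))
step 1: [let@root] ((if true then (\u.true) else (\v.false)) (\w.3))
step 2: [if@0] ((\u.true) (\w.3))
step 3: [beta@root] true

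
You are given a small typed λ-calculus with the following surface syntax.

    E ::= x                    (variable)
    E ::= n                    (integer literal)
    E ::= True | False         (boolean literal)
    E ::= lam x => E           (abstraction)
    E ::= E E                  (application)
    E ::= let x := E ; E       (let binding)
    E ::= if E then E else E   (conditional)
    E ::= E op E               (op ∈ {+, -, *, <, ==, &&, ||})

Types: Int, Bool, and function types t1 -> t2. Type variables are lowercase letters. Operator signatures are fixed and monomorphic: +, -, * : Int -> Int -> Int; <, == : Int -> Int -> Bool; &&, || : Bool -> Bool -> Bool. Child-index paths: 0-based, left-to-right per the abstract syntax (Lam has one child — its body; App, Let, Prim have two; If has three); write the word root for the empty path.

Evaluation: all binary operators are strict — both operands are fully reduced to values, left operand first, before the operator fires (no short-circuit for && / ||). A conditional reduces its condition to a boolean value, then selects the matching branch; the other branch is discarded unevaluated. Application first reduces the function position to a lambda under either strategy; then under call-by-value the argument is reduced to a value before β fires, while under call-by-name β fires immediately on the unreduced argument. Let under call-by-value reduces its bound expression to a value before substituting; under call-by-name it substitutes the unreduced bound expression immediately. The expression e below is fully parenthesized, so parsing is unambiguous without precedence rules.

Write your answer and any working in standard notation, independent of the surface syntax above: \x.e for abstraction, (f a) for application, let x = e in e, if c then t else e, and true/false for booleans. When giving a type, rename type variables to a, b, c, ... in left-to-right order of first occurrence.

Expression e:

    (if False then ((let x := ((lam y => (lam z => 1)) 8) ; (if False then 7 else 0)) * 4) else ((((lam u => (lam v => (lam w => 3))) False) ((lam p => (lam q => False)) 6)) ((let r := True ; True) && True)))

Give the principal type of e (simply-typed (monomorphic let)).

Answer: Int

Derivation:
  unify Bool ~ Bool
\z._ : b -> Int
\y._ : a -> b -> Int
  unify a -> b -> Int ~ Int -> c
  unify a ~ Int
  unify b -> Int ~ c
_ _ : b -> Int
let x : b -> Int
  unify Bool ~ Bool
  unify Int ~ Int
  unify Int ~ Int
  unify Int ~ Int
\w._ : f -> Int
\v._ : e -> f -> Int
\u._ : d -> e -> f -> Int
  unify d -> e -> f -> Int ~ Bool -> g
  unify d ~ Bool
  unify e -> f -> Int ~ g
_ _ : e -> f -> Int
\q._ : i -> Bool
\p._ : h -> i -> Bool
  unify h -> i -> Bool ~ Int -> j
  unify h ~ Int
  unify i -> Bool ~ j
_ _ : i -> Bool
  unify e -> f -> Int ~ (i -> Bool) -> k
  unify e ~ i -> Bool
  unify f -> Int ~ k
_ _ : f -> Int
let r : Bool
  unify Bool ~ Bool
  unify Bool ~ Bool
  unify f -> Int ~ Bool -> l
  unify f ~ Bool
  unify Int ~ l
_ _ : Int
  unify Int ~ Int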